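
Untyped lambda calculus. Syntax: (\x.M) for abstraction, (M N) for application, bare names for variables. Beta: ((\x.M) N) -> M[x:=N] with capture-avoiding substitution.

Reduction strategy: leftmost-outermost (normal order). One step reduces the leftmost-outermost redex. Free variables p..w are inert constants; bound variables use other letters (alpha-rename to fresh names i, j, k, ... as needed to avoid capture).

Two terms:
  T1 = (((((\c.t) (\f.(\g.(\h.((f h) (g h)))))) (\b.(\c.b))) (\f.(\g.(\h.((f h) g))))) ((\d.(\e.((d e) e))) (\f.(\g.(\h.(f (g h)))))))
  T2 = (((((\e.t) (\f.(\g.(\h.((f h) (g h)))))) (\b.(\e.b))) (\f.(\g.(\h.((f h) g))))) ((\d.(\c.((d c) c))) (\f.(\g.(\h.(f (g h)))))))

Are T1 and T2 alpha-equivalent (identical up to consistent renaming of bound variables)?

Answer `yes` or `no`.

Term 1: (((((\c.t) (\f.(\g.(\h.((f h) (g h)))))) (\b.(\c.b))) (\f.(\g.(\h.((f h) g))))) ((\d.(\e.((d e) e))) (\f.(\g.(\h.(f (g h)))))))
Term 2: (((((\e.t) (\f.(\g.(\h.((f h) (g h)))))) (\b.(\e.b))) (\f.(\g.(\h.((f h) g))))) ((\d.(\c.((d c) c))) (\f.(\g.(\h.(f (g h)))))))
Alpha-equivalence: compare structure up to binder renaming.
Result: True

Answer: yes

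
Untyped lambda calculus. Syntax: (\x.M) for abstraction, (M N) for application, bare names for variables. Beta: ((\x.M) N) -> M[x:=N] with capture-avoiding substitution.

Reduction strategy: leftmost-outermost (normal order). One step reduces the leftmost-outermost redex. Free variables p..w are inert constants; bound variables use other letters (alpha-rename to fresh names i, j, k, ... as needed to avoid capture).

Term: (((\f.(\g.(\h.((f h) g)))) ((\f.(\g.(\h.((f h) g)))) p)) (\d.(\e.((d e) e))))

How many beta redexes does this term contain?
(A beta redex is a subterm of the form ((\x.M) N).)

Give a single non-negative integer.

Term: (((\f.(\g.(\h.((f h) g)))) ((\f.(\g.(\h.((f h) g)))) p)) (\d.(\e.((d e) e))))
  Redex: ((\f.(\g.(\h.((f h) g)))) ((\f.(\g.(\h.((f h) g)))) p))
  Redex: ((\f.(\g.(\h.((f h) g)))) p)
Total redexes: 2

Answer: 2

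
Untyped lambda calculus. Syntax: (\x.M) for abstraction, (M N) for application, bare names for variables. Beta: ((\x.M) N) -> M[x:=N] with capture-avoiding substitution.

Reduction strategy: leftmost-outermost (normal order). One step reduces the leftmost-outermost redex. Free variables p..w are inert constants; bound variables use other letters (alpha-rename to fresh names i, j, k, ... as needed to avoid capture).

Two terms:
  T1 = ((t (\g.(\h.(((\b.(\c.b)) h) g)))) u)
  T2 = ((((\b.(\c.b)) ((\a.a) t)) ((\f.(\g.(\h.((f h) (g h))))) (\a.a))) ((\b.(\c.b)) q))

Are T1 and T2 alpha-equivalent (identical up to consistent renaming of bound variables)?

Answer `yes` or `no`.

Term 1: ((t (\g.(\h.(((\b.(\c.b)) h) g)))) u)
Term 2: ((((\b.(\c.b)) ((\a.a) t)) ((\f.(\g.(\h.((f h) (g h))))) (\a.a))) ((\b.(\c.b)) q))
Alpha-equivalence: compare structure up to binder renaming.
Result: False

Answer: no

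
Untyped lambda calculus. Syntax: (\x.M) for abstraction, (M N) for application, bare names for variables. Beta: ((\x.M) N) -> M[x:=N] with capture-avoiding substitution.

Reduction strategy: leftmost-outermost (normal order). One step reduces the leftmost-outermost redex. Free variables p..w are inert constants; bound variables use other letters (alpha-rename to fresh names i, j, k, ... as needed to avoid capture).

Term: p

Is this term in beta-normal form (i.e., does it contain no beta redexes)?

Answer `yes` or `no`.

Answer: yes

Derivation:
Term: p
No beta redexes found.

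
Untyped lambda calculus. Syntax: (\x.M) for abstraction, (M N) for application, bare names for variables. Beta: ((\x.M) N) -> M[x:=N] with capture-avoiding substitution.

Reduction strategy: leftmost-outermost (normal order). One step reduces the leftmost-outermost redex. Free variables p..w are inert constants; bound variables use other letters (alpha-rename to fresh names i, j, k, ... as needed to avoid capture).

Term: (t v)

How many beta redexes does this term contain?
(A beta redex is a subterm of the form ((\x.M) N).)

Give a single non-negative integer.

Answer: 0

Derivation:
Term: (t v)
  (no redexes)
Total redexes: 0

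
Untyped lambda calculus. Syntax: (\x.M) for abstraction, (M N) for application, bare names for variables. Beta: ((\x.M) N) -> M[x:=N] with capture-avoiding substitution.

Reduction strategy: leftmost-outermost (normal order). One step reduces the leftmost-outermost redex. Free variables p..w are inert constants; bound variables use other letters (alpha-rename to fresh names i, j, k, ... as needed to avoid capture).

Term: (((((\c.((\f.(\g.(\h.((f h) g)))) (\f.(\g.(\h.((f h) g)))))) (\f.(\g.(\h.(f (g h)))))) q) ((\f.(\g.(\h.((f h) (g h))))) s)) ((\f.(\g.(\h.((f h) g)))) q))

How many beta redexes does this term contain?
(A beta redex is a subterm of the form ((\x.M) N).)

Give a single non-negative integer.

Term: (((((\c.((\f.(\g.(\h.((f h) g)))) (\f.(\g.(\h.((f h) g)))))) (\f.(\g.(\h.(f (g h)))))) q) ((\f.(\g.(\h.((f h) (g h))))) s)) ((\f.(\g.(\h.((f h) g)))) q))
  Redex: ((\c.((\f.(\g.(\h.((f h) g)))) (\f.(\g.(\h.((f h) g)))))) (\f.(\g.(\h.(f (g h))))))
  Redex: ((\f.(\g.(\h.((f h) g)))) (\f.(\g.(\h.((f h) g)))))
  Redex: ((\f.(\g.(\h.((f h) (g h))))) s)
  Redex: ((\f.(\g.(\h.((f h) g)))) q)
Total redexes: 4

Answer: 4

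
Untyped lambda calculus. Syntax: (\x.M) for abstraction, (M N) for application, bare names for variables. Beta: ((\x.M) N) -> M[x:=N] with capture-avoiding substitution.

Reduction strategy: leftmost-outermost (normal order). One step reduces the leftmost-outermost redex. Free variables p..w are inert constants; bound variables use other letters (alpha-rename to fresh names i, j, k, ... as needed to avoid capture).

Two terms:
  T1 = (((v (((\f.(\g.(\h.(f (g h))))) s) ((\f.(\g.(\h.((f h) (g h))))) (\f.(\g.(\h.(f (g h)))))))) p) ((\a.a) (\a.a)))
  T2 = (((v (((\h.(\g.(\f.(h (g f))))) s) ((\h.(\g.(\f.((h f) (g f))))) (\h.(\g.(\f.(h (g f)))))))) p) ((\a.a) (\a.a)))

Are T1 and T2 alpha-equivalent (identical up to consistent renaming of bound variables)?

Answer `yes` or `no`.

Term 1: (((v (((\f.(\g.(\h.(f (g h))))) s) ((\f.(\g.(\h.((f h) (g h))))) (\f.(\g.(\h.(f (g h)))))))) p) ((\a.a) (\a.a)))
Term 2: (((v (((\h.(\g.(\f.(h (g f))))) s) ((\h.(\g.(\f.((h f) (g f))))) (\h.(\g.(\f.(h (g f)))))))) p) ((\a.a) (\a.a)))
Alpha-equivalence: compare structure up to binder renaming.
Result: True

Answer: yes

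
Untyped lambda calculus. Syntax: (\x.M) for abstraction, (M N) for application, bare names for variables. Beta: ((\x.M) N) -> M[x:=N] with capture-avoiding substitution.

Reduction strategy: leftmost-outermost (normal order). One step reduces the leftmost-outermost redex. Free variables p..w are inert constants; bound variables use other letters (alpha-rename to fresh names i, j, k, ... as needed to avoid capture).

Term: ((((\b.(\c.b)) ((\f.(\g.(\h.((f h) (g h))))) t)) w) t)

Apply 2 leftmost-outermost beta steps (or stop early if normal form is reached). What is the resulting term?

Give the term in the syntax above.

Step 0: ((((\b.(\c.b)) ((\f.(\g.(\h.((f h) (g h))))) t)) w) t)
Step 1: (((\c.((\f.(\g.(\h.((f h) (g h))))) t)) w) t)
Step 2: (((\f.(\g.(\h.((f h) (g h))))) t) t)

Answer: (((\f.(\g.(\h.((f h) (g h))))) t) t)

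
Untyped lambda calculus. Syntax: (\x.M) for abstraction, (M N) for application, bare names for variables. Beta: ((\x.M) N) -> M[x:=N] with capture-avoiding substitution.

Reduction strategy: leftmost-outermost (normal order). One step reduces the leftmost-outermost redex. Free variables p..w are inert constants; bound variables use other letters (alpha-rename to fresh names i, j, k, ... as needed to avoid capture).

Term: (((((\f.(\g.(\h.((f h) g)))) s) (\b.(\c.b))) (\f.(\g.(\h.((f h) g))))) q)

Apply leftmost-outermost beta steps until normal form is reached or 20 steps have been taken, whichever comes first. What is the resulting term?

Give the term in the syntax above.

Step 0: (((((\f.(\g.(\h.((f h) g)))) s) (\b.(\c.b))) (\f.(\g.(\h.((f h) g))))) q)
Step 1: ((((\g.(\h.((s h) g))) (\b.(\c.b))) (\f.(\g.(\h.((f h) g))))) q)
Step 2: (((\h.((s h) (\b.(\c.b)))) (\f.(\g.(\h.((f h) g))))) q)
Step 3: (((s (\f.(\g.(\h.((f h) g))))) (\b.(\c.b))) q)

Answer: (((s (\f.(\g.(\h.((f h) g))))) (\b.(\c.b))) q)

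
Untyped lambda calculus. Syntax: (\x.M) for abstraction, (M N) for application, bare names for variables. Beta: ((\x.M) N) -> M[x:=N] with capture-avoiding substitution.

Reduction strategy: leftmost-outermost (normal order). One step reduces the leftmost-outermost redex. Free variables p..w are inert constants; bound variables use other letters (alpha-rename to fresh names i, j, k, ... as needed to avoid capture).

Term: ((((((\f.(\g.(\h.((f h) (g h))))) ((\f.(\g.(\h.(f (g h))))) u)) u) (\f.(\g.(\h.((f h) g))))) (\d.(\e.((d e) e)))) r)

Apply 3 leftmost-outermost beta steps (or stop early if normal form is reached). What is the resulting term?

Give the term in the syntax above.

Answer: ((((((\f.(\g.(\h.(f (g h))))) u) (\f.(\g.(\h.((f h) g))))) (u (\f.(\g.(\h.((f h) g)))))) (\d.(\e.((d e) e)))) r)

Derivation:
Step 0: ((((((\f.(\g.(\h.((f h) (g h))))) ((\f.(\g.(\h.(f (g h))))) u)) u) (\f.(\g.(\h.((f h) g))))) (\d.(\e.((d e) e)))) r)
Step 1: (((((\g.(\h.((((\f.(\g.(\h.(f (g h))))) u) h) (g h)))) u) (\f.(\g.(\h.((f h) g))))) (\d.(\e.((d e) e)))) r)
Step 2: ((((\h.((((\f.(\g.(\h.(f (g h))))) u) h) (u h))) (\f.(\g.(\h.((f h) g))))) (\d.(\e.((d e) e)))) r)
Step 3: ((((((\f.(\g.(\h.(f (g h))))) u) (\f.(\g.(\h.((f h) g))))) (u (\f.(\g.(\h.((f h) g)))))) (\d.(\e.((d e) e)))) r)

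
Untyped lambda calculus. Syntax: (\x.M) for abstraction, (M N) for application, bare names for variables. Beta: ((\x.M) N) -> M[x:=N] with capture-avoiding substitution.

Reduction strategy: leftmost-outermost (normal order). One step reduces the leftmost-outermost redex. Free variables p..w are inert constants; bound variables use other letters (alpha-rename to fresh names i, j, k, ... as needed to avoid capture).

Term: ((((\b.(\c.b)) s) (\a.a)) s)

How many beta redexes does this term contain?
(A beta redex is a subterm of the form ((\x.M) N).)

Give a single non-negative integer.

Term: ((((\b.(\c.b)) s) (\a.a)) s)
  Redex: ((\b.(\c.b)) s)
Total redexes: 1

Answer: 1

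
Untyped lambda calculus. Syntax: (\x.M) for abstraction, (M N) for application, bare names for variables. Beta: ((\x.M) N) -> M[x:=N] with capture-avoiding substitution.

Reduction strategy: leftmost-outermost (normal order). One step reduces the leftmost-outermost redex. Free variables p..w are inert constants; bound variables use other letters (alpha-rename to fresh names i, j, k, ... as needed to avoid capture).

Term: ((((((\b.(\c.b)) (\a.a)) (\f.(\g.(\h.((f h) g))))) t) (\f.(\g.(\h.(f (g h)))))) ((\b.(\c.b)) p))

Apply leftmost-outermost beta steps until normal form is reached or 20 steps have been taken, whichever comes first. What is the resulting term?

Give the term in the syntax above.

Step 0: ((((((\b.(\c.b)) (\a.a)) (\f.(\g.(\h.((f h) g))))) t) (\f.(\g.(\h.(f (g h)))))) ((\b.(\c.b)) p))
Step 1: (((((\c.(\a.a)) (\f.(\g.(\h.((f h) g))))) t) (\f.(\g.(\h.(f (g h)))))) ((\b.(\c.b)) p))
Step 2: ((((\a.a) t) (\f.(\g.(\h.(f (g h)))))) ((\b.(\c.b)) p))
Step 3: ((t (\f.(\g.(\h.(f (g h)))))) ((\b.(\c.b)) p))
Step 4: ((t (\f.(\g.(\h.(f (g h)))))) (\c.p))

Answer: ((t (\f.(\g.(\h.(f (g h)))))) (\c.p))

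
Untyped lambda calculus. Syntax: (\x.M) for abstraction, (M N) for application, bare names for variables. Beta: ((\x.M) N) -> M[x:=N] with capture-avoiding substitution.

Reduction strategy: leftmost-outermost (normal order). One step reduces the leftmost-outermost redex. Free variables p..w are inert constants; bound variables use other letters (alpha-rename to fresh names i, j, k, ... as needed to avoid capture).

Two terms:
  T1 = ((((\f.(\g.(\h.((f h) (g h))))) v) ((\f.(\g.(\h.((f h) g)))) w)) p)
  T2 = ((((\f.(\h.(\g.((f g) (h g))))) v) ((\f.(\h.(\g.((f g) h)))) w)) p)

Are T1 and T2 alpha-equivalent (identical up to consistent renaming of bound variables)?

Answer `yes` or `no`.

Term 1: ((((\f.(\g.(\h.((f h) (g h))))) v) ((\f.(\g.(\h.((f h) g)))) w)) p)
Term 2: ((((\f.(\h.(\g.((f g) (h g))))) v) ((\f.(\h.(\g.((f g) h)))) w)) p)
Alpha-equivalence: compare structure up to binder renaming.
Result: True

Answer: yes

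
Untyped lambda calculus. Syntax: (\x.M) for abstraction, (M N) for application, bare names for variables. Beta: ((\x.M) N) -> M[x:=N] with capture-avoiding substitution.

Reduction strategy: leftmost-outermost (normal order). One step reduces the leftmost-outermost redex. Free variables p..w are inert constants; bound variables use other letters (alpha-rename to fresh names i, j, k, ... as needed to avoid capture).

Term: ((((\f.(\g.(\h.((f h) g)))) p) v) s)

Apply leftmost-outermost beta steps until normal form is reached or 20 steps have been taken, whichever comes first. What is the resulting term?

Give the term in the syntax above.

Answer: ((p s) v)

Derivation:
Step 0: ((((\f.(\g.(\h.((f h) g)))) p) v) s)
Step 1: (((\g.(\h.((p h) g))) v) s)
Step 2: ((\h.((p h) v)) s)
Step 3: ((p s) v)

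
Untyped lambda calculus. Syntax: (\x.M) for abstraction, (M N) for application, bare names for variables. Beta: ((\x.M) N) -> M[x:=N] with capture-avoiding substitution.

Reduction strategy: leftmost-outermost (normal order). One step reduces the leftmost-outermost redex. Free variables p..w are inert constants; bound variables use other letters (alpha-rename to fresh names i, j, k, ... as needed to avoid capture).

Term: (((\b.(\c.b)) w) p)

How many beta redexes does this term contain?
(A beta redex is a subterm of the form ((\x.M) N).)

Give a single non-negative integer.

Answer: 1

Derivation:
Term: (((\b.(\c.b)) w) p)
  Redex: ((\b.(\c.b)) w)
Total redexes: 1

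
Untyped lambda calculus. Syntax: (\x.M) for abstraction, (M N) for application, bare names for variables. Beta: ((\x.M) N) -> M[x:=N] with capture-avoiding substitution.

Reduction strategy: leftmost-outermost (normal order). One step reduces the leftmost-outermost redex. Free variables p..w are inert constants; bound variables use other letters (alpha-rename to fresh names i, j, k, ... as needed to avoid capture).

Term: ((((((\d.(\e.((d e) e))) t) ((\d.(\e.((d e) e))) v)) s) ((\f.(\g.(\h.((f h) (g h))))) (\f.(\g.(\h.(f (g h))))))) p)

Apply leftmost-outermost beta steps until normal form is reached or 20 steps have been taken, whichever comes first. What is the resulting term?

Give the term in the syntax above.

Step 0: ((((((\d.(\e.((d e) e))) t) ((\d.(\e.((d e) e))) v)) s) ((\f.(\g.(\h.((f h) (g h))))) (\f.(\g.(\h.(f (g h))))))) p)
Step 1: (((((\e.((t e) e)) ((\d.(\e.((d e) e))) v)) s) ((\f.(\g.(\h.((f h) (g h))))) (\f.(\g.(\h.(f (g h))))))) p)
Step 2: (((((t ((\d.(\e.((d e) e))) v)) ((\d.(\e.((d e) e))) v)) s) ((\f.(\g.(\h.((f h) (g h))))) (\f.(\g.(\h.(f (g h))))))) p)
Step 3: (((((t (\e.((v e) e))) ((\d.(\e.((d e) e))) v)) s) ((\f.(\g.(\h.((f h) (g h))))) (\f.(\g.(\h.(f (g h))))))) p)
Step 4: (((((t (\e.((v e) e))) (\e.((v e) e))) s) ((\f.(\g.(\h.((f h) (g h))))) (\f.(\g.(\h.(f (g h))))))) p)
Step 5: (((((t (\e.((v e) e))) (\e.((v e) e))) s) (\g.(\h.(((\f.(\g.(\h.(f (g h))))) h) (g h))))) p)
Step 6: (((((t (\e.((v e) e))) (\e.((v e) e))) s) (\g.(\h.((\g.(\i.(h (g i)))) (g h))))) p)
Step 7: (((((t (\e.((v e) e))) (\e.((v e) e))) s) (\g.(\h.(\i.(h ((g h) i)))))) p)

Answer: (((((t (\e.((v e) e))) (\e.((v e) e))) s) (\g.(\h.(\i.(h ((g h) i)))))) p)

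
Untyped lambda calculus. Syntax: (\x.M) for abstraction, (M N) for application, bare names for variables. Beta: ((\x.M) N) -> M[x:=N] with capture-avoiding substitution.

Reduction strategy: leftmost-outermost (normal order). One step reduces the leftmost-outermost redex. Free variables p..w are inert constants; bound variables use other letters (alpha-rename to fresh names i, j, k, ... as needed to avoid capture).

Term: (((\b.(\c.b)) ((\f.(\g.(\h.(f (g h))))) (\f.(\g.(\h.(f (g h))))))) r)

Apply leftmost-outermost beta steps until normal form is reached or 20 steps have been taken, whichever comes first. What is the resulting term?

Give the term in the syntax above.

Step 0: (((\b.(\c.b)) ((\f.(\g.(\h.(f (g h))))) (\f.(\g.(\h.(f (g h))))))) r)
Step 1: ((\c.((\f.(\g.(\h.(f (g h))))) (\f.(\g.(\h.(f (g h))))))) r)
Step 2: ((\f.(\g.(\h.(f (g h))))) (\f.(\g.(\h.(f (g h))))))
Step 3: (\g.(\h.((\f.(\g.(\h.(f (g h))))) (g h))))
Step 4: (\g.(\h.(\i.(\j.((g h) (i j))))))

Answer: (\g.(\h.(\i.(\j.((g h) (i j))))))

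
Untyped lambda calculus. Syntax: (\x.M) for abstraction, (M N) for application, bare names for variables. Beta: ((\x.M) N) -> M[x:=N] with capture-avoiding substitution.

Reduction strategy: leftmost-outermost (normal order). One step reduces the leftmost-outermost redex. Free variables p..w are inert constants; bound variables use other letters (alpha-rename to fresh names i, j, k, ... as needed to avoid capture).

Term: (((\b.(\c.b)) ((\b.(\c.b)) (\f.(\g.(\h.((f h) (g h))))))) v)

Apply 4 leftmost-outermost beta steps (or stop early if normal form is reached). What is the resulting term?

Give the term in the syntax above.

Answer: (\c.(\f.(\g.(\h.((f h) (g h))))))

Derivation:
Step 0: (((\b.(\c.b)) ((\b.(\c.b)) (\f.(\g.(\h.((f h) (g h))))))) v)
Step 1: ((\c.((\b.(\c.b)) (\f.(\g.(\h.((f h) (g h))))))) v)
Step 2: ((\b.(\c.b)) (\f.(\g.(\h.((f h) (g h))))))
Step 3: (\c.(\f.(\g.(\h.((f h) (g h))))))
Step 4: (normal form reached)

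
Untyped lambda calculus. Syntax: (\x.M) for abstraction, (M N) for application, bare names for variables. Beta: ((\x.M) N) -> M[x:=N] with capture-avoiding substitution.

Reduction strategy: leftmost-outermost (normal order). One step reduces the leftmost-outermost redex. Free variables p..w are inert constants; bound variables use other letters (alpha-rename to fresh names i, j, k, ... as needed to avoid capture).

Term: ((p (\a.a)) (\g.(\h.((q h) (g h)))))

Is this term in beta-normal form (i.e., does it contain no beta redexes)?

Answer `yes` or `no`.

Term: ((p (\a.a)) (\g.(\h.((q h) (g h)))))
No beta redexes found.

Answer: yes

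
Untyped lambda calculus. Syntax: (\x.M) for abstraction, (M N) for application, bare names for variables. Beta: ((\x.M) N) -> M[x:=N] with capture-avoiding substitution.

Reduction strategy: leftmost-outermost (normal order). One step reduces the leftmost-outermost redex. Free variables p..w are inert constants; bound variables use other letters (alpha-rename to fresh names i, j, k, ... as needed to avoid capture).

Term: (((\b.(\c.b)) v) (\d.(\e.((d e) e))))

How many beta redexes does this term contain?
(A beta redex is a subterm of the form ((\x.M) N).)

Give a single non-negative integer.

Answer: 1

Derivation:
Term: (((\b.(\c.b)) v) (\d.(\e.((d e) e))))
  Redex: ((\b.(\c.b)) v)
Total redexes: 1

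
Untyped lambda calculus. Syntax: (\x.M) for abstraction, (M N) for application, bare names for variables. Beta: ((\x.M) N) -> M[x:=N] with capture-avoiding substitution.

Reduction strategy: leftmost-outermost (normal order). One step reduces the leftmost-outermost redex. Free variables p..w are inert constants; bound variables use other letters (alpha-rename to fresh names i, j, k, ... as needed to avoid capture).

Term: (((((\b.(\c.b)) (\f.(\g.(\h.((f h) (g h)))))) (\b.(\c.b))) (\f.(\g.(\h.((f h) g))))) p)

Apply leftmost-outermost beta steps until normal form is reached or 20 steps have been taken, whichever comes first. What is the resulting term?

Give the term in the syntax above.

Step 0: (((((\b.(\c.b)) (\f.(\g.(\h.((f h) (g h)))))) (\b.(\c.b))) (\f.(\g.(\h.((f h) g))))) p)
Step 1: ((((\c.(\f.(\g.(\h.((f h) (g h)))))) (\b.(\c.b))) (\f.(\g.(\h.((f h) g))))) p)
Step 2: (((\f.(\g.(\h.((f h) (g h))))) (\f.(\g.(\h.((f h) g))))) p)
Step 3: ((\g.(\h.(((\f.(\g.(\h.((f h) g)))) h) (g h)))) p)
Step 4: (\h.(((\f.(\g.(\h.((f h) g)))) h) (p h)))
Step 5: (\h.((\g.(\i.((h i) g))) (p h)))
Step 6: (\h.(\i.((h i) (p h))))

Answer: (\h.(\i.((h i) (p h))))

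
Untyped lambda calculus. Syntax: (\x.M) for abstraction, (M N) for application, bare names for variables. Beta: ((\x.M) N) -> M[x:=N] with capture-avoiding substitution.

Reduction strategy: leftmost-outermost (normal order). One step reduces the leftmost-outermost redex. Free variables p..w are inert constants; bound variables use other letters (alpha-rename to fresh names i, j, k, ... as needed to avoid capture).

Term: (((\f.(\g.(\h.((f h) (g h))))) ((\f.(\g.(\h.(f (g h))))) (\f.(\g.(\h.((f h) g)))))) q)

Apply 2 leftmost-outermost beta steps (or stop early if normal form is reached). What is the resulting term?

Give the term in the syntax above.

Answer: (\h.((((\f.(\g.(\h.(f (g h))))) (\f.(\g.(\h.((f h) g))))) h) (q h)))

Derivation:
Step 0: (((\f.(\g.(\h.((f h) (g h))))) ((\f.(\g.(\h.(f (g h))))) (\f.(\g.(\h.((f h) g)))))) q)
Step 1: ((\g.(\h.((((\f.(\g.(\h.(f (g h))))) (\f.(\g.(\h.((f h) g))))) h) (g h)))) q)
Step 2: (\h.((((\f.(\g.(\h.(f (g h))))) (\f.(\g.(\h.((f h) g))))) h) (q h)))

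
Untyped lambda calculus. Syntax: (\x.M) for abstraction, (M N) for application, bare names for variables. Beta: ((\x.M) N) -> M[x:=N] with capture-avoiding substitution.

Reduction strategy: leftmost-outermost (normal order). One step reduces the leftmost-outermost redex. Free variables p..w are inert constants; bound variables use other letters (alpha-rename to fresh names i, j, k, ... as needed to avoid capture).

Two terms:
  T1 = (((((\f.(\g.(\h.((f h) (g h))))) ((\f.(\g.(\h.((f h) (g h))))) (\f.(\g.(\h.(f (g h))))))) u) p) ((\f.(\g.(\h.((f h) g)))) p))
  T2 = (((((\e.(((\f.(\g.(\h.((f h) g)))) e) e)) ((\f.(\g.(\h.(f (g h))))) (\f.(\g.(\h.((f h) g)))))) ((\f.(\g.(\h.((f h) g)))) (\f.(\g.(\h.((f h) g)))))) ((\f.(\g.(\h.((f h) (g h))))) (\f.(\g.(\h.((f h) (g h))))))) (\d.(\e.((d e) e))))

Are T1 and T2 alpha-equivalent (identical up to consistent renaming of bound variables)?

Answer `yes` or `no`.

Term 1: (((((\f.(\g.(\h.((f h) (g h))))) ((\f.(\g.(\h.((f h) (g h))))) (\f.(\g.(\h.(f (g h))))))) u) p) ((\f.(\g.(\h.((f h) g)))) p))
Term 2: (((((\e.(((\f.(\g.(\h.((f h) g)))) e) e)) ((\f.(\g.(\h.(f (g h))))) (\f.(\g.(\h.((f h) g)))))) ((\f.(\g.(\h.((f h) g)))) (\f.(\g.(\h.((f h) g)))))) ((\f.(\g.(\h.((f h) (g h))))) (\f.(\g.(\h.((f h) (g h))))))) (\d.(\e.((d e) e))))
Alpha-equivalence: compare structure up to binder renaming.
Result: False

Answer: no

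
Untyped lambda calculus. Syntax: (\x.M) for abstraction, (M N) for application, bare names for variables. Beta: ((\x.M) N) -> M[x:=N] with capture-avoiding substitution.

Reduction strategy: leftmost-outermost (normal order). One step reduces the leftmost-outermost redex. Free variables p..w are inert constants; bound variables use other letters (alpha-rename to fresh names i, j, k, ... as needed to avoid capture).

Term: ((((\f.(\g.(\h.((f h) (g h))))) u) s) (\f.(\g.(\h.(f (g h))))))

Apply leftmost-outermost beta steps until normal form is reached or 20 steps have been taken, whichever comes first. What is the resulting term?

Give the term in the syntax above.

Answer: ((u (\f.(\g.(\h.(f (g h)))))) (s (\f.(\g.(\h.(f (g h)))))))

Derivation:
Step 0: ((((\f.(\g.(\h.((f h) (g h))))) u) s) (\f.(\g.(\h.(f (g h))))))
Step 1: (((\g.(\h.((u h) (g h)))) s) (\f.(\g.(\h.(f (g h))))))
Step 2: ((\h.((u h) (s h))) (\f.(\g.(\h.(f (g h))))))
Step 3: ((u (\f.(\g.(\h.(f (g h)))))) (s (\f.(\g.(\h.(f (g h)))))))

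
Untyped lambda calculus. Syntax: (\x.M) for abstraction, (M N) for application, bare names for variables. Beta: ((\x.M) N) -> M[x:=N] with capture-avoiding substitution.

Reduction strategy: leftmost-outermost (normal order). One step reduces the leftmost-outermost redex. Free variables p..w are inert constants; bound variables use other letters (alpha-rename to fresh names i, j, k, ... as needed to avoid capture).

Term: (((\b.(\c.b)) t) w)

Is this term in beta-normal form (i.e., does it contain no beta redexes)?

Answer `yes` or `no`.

Term: (((\b.(\c.b)) t) w)
Found 1 beta redex(es).

Answer: no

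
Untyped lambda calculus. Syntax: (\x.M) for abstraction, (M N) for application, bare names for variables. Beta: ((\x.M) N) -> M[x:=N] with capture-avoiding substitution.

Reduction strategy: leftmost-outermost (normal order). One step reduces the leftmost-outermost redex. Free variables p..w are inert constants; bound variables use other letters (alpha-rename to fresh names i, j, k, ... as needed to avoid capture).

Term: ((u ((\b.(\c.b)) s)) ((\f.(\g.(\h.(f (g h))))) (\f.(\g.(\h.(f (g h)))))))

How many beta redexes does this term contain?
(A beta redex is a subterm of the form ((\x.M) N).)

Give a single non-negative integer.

Answer: 2

Derivation:
Term: ((u ((\b.(\c.b)) s)) ((\f.(\g.(\h.(f (g h))))) (\f.(\g.(\h.(f (g h)))))))
  Redex: ((\b.(\c.b)) s)
  Redex: ((\f.(\g.(\h.(f (g h))))) (\f.(\g.(\h.(f (g h))))))
Total redexes: 2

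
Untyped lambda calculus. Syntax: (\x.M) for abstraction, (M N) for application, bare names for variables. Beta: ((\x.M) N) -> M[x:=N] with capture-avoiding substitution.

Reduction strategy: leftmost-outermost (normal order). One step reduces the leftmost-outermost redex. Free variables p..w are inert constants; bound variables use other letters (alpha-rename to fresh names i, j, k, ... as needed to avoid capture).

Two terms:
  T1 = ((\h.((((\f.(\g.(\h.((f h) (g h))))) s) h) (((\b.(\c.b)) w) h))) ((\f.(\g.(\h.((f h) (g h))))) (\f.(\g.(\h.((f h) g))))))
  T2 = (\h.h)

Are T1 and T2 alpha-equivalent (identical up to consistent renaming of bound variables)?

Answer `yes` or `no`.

Answer: no

Derivation:
Term 1: ((\h.((((\f.(\g.(\h.((f h) (g h))))) s) h) (((\b.(\c.b)) w) h))) ((\f.(\g.(\h.((f h) (g h))))) (\f.(\g.(\h.((f h) g))))))
Term 2: (\h.h)
Alpha-equivalence: compare structure up to binder renaming.
Result: False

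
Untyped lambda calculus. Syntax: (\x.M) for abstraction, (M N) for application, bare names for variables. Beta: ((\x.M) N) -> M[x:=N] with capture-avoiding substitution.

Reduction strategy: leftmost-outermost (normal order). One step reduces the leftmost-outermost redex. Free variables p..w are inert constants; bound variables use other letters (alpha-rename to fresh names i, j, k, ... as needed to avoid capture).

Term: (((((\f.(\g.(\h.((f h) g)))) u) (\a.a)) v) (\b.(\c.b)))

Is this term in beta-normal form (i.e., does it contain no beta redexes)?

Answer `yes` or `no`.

Term: (((((\f.(\g.(\h.((f h) g)))) u) (\a.a)) v) (\b.(\c.b)))
Found 1 beta redex(es).

Answer: no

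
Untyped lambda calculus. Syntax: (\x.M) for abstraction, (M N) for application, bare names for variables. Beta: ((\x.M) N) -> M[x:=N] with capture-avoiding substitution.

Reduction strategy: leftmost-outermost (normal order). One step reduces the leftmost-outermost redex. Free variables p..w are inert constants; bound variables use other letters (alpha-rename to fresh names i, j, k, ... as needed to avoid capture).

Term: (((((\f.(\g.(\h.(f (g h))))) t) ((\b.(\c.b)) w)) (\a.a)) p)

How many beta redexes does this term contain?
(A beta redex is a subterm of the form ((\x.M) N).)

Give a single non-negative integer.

Term: (((((\f.(\g.(\h.(f (g h))))) t) ((\b.(\c.b)) w)) (\a.a)) p)
  Redex: ((\f.(\g.(\h.(f (g h))))) t)
  Redex: ((\b.(\c.b)) w)
Total redexes: 2

Answer: 2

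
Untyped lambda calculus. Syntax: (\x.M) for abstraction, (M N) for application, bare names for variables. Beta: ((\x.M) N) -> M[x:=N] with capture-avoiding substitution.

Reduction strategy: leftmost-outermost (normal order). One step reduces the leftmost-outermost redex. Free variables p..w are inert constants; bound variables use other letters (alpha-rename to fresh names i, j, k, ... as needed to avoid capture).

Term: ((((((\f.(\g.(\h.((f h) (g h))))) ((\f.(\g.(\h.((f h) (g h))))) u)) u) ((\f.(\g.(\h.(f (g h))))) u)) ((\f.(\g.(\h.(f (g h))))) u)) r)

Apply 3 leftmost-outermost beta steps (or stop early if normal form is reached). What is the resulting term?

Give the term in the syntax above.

Step 0: ((((((\f.(\g.(\h.((f h) (g h))))) ((\f.(\g.(\h.((f h) (g h))))) u)) u) ((\f.(\g.(\h.(f (g h))))) u)) ((\f.(\g.(\h.(f (g h))))) u)) r)
Step 1: (((((\g.(\h.((((\f.(\g.(\h.((f h) (g h))))) u) h) (g h)))) u) ((\f.(\g.(\h.(f (g h))))) u)) ((\f.(\g.(\h.(f (g h))))) u)) r)
Step 2: ((((\h.((((\f.(\g.(\h.((f h) (g h))))) u) h) (u h))) ((\f.(\g.(\h.(f (g h))))) u)) ((\f.(\g.(\h.(f (g h))))) u)) r)
Step 3: ((((((\f.(\g.(\h.((f h) (g h))))) u) ((\f.(\g.(\h.(f (g h))))) u)) (u ((\f.(\g.(\h.(f (g h))))) u))) ((\f.(\g.(\h.(f (g h))))) u)) r)

Answer: ((((((\f.(\g.(\h.((f h) (g h))))) u) ((\f.(\g.(\h.(f (g h))))) u)) (u ((\f.(\g.(\h.(f (g h))))) u))) ((\f.(\g.(\h.(f (g h))))) u)) r)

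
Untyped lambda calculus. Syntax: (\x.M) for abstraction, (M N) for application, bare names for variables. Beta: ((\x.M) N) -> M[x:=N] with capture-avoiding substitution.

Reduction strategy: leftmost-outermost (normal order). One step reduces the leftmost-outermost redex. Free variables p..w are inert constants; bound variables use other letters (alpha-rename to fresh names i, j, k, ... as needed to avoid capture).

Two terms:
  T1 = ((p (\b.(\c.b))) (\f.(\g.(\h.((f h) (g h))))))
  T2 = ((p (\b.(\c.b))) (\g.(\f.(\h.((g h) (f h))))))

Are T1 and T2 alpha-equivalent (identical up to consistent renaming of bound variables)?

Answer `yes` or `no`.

Answer: yes

Derivation:
Term 1: ((p (\b.(\c.b))) (\f.(\g.(\h.((f h) (g h))))))
Term 2: ((p (\b.(\c.b))) (\g.(\f.(\h.((g h) (f h))))))
Alpha-equivalence: compare structure up to binder renaming.
Result: True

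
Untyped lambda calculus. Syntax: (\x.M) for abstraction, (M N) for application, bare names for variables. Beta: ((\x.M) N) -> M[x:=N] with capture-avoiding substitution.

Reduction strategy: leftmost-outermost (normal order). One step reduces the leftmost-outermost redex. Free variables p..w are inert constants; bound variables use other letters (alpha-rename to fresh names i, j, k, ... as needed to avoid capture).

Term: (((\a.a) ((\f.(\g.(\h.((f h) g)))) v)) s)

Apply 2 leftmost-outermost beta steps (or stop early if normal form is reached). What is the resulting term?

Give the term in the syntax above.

Step 0: (((\a.a) ((\f.(\g.(\h.((f h) g)))) v)) s)
Step 1: (((\f.(\g.(\h.((f h) g)))) v) s)
Step 2: ((\g.(\h.((v h) g))) s)

Answer: ((\g.(\h.((v h) g))) s)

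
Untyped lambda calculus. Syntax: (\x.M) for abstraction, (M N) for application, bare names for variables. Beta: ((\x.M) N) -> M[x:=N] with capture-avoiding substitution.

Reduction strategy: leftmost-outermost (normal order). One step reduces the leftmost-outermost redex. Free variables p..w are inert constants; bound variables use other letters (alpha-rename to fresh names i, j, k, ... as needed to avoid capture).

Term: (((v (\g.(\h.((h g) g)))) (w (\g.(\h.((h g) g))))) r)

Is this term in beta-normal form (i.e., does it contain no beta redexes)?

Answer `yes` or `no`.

Term: (((v (\g.(\h.((h g) g)))) (w (\g.(\h.((h g) g))))) r)
No beta redexes found.

Answer: yes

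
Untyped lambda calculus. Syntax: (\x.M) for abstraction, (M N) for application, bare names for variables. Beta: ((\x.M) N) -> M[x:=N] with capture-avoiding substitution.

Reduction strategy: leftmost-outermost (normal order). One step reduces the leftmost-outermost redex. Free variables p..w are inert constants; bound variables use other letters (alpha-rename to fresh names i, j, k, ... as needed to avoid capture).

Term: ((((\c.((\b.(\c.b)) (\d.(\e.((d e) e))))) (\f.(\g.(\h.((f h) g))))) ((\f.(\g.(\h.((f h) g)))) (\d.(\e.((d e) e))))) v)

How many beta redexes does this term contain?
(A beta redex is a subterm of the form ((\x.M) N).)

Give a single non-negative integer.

Term: ((((\c.((\b.(\c.b)) (\d.(\e.((d e) e))))) (\f.(\g.(\h.((f h) g))))) ((\f.(\g.(\h.((f h) g)))) (\d.(\e.((d e) e))))) v)
  Redex: ((\c.((\b.(\c.b)) (\d.(\e.((d e) e))))) (\f.(\g.(\h.((f h) g)))))
  Redex: ((\b.(\c.b)) (\d.(\e.((d e) e))))
  Redex: ((\f.(\g.(\h.((f h) g)))) (\d.(\e.((d e) e))))
Total redexes: 3

Answer: 3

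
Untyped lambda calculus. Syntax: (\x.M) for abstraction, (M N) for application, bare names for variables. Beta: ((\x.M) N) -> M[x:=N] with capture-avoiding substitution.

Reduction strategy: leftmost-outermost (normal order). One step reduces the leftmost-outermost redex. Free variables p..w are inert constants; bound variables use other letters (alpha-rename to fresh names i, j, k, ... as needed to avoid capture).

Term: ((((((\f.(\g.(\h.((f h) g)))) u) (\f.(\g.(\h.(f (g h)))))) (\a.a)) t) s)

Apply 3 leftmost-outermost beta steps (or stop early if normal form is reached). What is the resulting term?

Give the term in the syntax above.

Answer: ((((u (\a.a)) (\f.(\g.(\h.(f (g h)))))) t) s)

Derivation:
Step 0: ((((((\f.(\g.(\h.((f h) g)))) u) (\f.(\g.(\h.(f (g h)))))) (\a.a)) t) s)
Step 1: (((((\g.(\h.((u h) g))) (\f.(\g.(\h.(f (g h)))))) (\a.a)) t) s)
Step 2: ((((\h.((u h) (\f.(\g.(\h.(f (g h))))))) (\a.a)) t) s)
Step 3: ((((u (\a.a)) (\f.(\g.(\h.(f (g h)))))) t) s)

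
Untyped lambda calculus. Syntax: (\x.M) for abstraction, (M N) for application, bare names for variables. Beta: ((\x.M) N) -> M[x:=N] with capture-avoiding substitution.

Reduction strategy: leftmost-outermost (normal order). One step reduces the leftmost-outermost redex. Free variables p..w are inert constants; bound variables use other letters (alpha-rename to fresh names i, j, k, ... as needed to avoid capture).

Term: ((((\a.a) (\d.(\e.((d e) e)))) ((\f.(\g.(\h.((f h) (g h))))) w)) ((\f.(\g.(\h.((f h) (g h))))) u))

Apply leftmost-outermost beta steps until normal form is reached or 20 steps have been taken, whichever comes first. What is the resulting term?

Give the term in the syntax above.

Step 0: ((((\a.a) (\d.(\e.((d e) e)))) ((\f.(\g.(\h.((f h) (g h))))) w)) ((\f.(\g.(\h.((f h) (g h))))) u))
Step 1: (((\d.(\e.((d e) e))) ((\f.(\g.(\h.((f h) (g h))))) w)) ((\f.(\g.(\h.((f h) (g h))))) u))
Step 2: ((\e.((((\f.(\g.(\h.((f h) (g h))))) w) e) e)) ((\f.(\g.(\h.((f h) (g h))))) u))
Step 3: ((((\f.(\g.(\h.((f h) (g h))))) w) ((\f.(\g.(\h.((f h) (g h))))) u)) ((\f.(\g.(\h.((f h) (g h))))) u))
Step 4: (((\g.(\h.((w h) (g h)))) ((\f.(\g.(\h.((f h) (g h))))) u)) ((\f.(\g.(\h.((f h) (g h))))) u))
Step 5: ((\h.((w h) (((\f.(\g.(\h.((f h) (g h))))) u) h))) ((\f.(\g.(\h.((f h) (g h))))) u))
Step 6: ((w ((\f.(\g.(\h.((f h) (g h))))) u)) (((\f.(\g.(\h.((f h) (g h))))) u) ((\f.(\g.(\h.((f h) (g h))))) u)))
Step 7: ((w (\g.(\h.((u h) (g h))))) (((\f.(\g.(\h.((f h) (g h))))) u) ((\f.(\g.(\h.((f h) (g h))))) u)))
Step 8: ((w (\g.(\h.((u h) (g h))))) ((\g.(\h.((u h) (g h)))) ((\f.(\g.(\h.((f h) (g h))))) u)))
Step 9: ((w (\g.(\h.((u h) (g h))))) (\h.((u h) (((\f.(\g.(\h.((f h) (g h))))) u) h))))
Step 10: ((w (\g.(\h.((u h) (g h))))) (\h.((u h) ((\g.(\h.((u h) (g h)))) h))))
Step 11: ((w (\g.(\h.((u h) (g h))))) (\h.((u h) (\i.((u i) (h i))))))

Answer: ((w (\g.(\h.((u h) (g h))))) (\h.((u h) (\i.((u i) (h i))))))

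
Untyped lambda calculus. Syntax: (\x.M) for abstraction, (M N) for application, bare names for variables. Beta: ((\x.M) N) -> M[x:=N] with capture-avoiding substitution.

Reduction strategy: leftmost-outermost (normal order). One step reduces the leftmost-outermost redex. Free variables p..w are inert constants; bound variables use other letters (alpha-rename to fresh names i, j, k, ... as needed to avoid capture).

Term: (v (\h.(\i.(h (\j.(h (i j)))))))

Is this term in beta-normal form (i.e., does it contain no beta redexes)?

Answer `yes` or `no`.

Answer: yes

Derivation:
Term: (v (\h.(\i.(h (\j.(h (i j)))))))
No beta redexes found.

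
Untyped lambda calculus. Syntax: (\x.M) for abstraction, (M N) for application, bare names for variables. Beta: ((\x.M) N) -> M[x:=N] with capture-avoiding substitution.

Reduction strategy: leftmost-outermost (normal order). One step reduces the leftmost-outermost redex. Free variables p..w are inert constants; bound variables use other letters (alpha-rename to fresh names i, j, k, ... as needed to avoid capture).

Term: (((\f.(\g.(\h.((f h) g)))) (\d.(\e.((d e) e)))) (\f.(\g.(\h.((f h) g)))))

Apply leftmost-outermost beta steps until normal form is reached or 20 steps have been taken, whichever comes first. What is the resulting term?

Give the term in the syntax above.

Answer: (\h.((h (\f.(\g.(\h.((f h) g))))) (\f.(\g.(\h.((f h) g))))))

Derivation:
Step 0: (((\f.(\g.(\h.((f h) g)))) (\d.(\e.((d e) e)))) (\f.(\g.(\h.((f h) g)))))
Step 1: ((\g.(\h.(((\d.(\e.((d e) e))) h) g))) (\f.(\g.(\h.((f h) g)))))
Step 2: (\h.(((\d.(\e.((d e) e))) h) (\f.(\g.(\h.((f h) g))))))
Step 3: (\h.((\e.((h e) e)) (\f.(\g.(\h.((f h) g))))))
Step 4: (\h.((h (\f.(\g.(\h.((f h) g))))) (\f.(\g.(\h.((f h) g))))))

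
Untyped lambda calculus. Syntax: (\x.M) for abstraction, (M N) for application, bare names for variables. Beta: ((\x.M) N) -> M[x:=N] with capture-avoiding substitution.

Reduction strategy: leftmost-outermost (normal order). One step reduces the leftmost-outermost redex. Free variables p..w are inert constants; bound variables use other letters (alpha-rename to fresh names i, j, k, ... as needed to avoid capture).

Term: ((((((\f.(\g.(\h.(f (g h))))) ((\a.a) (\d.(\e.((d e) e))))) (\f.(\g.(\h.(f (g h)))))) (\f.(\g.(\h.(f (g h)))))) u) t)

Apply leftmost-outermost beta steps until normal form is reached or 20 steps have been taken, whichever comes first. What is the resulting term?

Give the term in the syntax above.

Step 0: ((((((\f.(\g.(\h.(f (g h))))) ((\a.a) (\d.(\e.((d e) e))))) (\f.(\g.(\h.(f (g h)))))) (\f.(\g.(\h.(f (g h)))))) u) t)
Step 1: (((((\g.(\h.(((\a.a) (\d.(\e.((d e) e)))) (g h)))) (\f.(\g.(\h.(f (g h)))))) (\f.(\g.(\h.(f (g h)))))) u) t)
Step 2: ((((\h.(((\a.a) (\d.(\e.((d e) e)))) ((\f.(\g.(\h.(f (g h))))) h))) (\f.(\g.(\h.(f (g h)))))) u) t)
Step 3: (((((\a.a) (\d.(\e.((d e) e)))) ((\f.(\g.(\h.(f (g h))))) (\f.(\g.(\h.(f (g h))))))) u) t)
Step 4: ((((\d.(\e.((d e) e))) ((\f.(\g.(\h.(f (g h))))) (\f.(\g.(\h.(f (g h))))))) u) t)
Step 5: (((\e.((((\f.(\g.(\h.(f (g h))))) (\f.(\g.(\h.(f (g h)))))) e) e)) u) t)
Step 6: (((((\f.(\g.(\h.(f (g h))))) (\f.(\g.(\h.(f (g h)))))) u) u) t)
Step 7: ((((\g.(\h.((\f.(\g.(\h.(f (g h))))) (g h)))) u) u) t)
Step 8: (((\h.((\f.(\g.(\h.(f (g h))))) (u h))) u) t)
Step 9: (((\f.(\g.(\h.(f (g h))))) (u u)) t)
Step 10: ((\g.(\h.((u u) (g h)))) t)
Step 11: (\h.((u u) (t h)))

Answer: (\h.((u u) (t h)))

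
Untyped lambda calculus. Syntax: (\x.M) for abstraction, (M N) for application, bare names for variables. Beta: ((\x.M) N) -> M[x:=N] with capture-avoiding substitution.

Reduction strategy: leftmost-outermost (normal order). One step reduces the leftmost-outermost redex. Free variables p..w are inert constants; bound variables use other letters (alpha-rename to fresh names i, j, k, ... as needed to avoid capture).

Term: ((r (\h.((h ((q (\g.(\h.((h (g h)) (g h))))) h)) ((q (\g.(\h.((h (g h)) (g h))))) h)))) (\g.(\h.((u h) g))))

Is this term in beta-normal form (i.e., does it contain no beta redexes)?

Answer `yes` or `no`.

Term: ((r (\h.((h ((q (\g.(\h.((h (g h)) (g h))))) h)) ((q (\g.(\h.((h (g h)) (g h))))) h)))) (\g.(\h.((u h) g))))
No beta redexes found.

Answer: yes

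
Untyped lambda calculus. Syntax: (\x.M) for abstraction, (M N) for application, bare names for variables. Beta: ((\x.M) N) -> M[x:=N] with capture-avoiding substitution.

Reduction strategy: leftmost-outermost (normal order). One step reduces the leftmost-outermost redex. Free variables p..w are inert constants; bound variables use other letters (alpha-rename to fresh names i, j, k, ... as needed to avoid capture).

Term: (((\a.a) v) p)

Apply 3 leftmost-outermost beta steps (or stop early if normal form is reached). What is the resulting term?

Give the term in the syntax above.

Answer: (v p)

Derivation:
Step 0: (((\a.a) v) p)
Step 1: (v p)
Step 2: (normal form reached)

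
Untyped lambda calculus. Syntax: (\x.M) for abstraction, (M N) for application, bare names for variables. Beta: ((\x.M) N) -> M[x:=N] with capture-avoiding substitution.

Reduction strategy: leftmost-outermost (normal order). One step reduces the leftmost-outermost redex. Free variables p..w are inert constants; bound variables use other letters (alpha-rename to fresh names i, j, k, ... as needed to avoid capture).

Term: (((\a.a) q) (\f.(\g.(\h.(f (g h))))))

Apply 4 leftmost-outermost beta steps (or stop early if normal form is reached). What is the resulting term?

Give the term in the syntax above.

Answer: (q (\f.(\g.(\h.(f (g h))))))

Derivation:
Step 0: (((\a.a) q) (\f.(\g.(\h.(f (g h))))))
Step 1: (q (\f.(\g.(\h.(f (g h))))))
Step 2: (normal form reached)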